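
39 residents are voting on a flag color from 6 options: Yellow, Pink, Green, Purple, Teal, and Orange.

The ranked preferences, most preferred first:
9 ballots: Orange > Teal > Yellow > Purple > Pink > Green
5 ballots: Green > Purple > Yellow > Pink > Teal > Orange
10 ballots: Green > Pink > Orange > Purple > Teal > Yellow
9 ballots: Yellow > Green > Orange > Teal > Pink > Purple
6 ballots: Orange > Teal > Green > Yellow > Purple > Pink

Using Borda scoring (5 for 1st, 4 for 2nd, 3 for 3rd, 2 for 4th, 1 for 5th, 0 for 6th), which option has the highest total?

Orange

Yellow: 9×3 + 5×3 + 10×0 + 9×5 + 6×2 = 99
Pink: 9×1 + 5×2 + 10×4 + 9×1 + 6×0 = 68
Green: 9×0 + 5×5 + 10×5 + 9×4 + 6×3 = 129
Purple: 9×2 + 5×4 + 10×2 + 9×0 + 6×1 = 64
Teal: 9×4 + 5×1 + 10×1 + 9×2 + 6×4 = 93
Orange: 9×5 + 5×0 + 10×3 + 9×3 + 6×5 = 132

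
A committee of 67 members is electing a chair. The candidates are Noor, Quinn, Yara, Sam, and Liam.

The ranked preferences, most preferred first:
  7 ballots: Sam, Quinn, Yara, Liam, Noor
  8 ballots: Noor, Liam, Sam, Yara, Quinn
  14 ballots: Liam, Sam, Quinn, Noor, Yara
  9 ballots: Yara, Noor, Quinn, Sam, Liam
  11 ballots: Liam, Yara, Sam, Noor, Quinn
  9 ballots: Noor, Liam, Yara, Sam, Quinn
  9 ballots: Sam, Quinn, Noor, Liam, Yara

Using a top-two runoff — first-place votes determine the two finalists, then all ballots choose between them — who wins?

Round 1 first-place votes: Noor 17, Quinn 0, Yara 9, Sam 16, Liam 25. Liam and Noor advance.
Runoff: Liam is ranked above Noor on 32 ballots, Noor above Liam on 35.

Noor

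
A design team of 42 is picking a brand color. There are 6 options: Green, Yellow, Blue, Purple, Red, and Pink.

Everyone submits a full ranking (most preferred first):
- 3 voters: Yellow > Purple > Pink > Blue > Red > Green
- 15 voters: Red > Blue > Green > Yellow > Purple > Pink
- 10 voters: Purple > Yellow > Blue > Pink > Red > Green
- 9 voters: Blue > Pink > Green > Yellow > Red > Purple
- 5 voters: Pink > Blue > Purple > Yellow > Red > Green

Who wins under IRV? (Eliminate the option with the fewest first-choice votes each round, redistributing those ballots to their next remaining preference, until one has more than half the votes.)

Blue

Round 1: Green 0, Yellow 3, Blue 9, Purple 10, Red 15, Pink 5. Green eliminated.
Round 2: Yellow 3, Blue 9, Purple 10, Red 15, Pink 5. Yellow eliminated.
Round 3: Blue 9, Purple 13, Red 15, Pink 5. Pink eliminated.
Round 4: Blue 14, Purple 13, Red 15. Purple eliminated.
Round 5: Blue 27, Red 15. Blue has a majority (≥22).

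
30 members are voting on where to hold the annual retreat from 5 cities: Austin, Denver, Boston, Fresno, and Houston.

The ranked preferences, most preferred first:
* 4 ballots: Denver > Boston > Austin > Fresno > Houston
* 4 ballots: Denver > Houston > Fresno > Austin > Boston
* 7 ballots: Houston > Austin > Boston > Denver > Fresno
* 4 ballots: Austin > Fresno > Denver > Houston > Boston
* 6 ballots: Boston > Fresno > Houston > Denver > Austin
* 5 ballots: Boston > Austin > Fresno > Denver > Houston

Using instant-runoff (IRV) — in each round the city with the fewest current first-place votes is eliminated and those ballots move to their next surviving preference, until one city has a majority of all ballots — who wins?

Boston

Round 1: Austin 4, Denver 8, Boston 11, Fresno 0, Houston 7. Fresno eliminated.
Round 2: Austin 4, Denver 8, Boston 11, Houston 7. Austin eliminated.
Round 3: Denver 12, Boston 11, Houston 7. Houston eliminated.
Round 4: Denver 12, Boston 18. Boston has a majority (≥16).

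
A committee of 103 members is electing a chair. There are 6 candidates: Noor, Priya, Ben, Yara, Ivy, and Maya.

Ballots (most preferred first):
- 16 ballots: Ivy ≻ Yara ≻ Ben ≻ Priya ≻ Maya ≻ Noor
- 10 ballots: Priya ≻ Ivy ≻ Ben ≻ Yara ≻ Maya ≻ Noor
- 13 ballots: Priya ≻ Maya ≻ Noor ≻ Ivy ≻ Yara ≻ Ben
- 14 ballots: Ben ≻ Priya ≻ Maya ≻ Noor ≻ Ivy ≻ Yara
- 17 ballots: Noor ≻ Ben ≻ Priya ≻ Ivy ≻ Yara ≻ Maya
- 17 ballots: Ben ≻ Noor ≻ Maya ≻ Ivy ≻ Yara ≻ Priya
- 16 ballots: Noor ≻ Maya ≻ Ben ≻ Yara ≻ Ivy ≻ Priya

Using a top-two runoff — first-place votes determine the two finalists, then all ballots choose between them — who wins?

Round 1 first-place votes: Noor 33, Priya 23, Ben 31, Yara 0, Ivy 16, Maya 0. Noor and Ben advance.
Runoff: Noor is ranked above Ben on 46 ballots, Ben above Noor on 57.

Ben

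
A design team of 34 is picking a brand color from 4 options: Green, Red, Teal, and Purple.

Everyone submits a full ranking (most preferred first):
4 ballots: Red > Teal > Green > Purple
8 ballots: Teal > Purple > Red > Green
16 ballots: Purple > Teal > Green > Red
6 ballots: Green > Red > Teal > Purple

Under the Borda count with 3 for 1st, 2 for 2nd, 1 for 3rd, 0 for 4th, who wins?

Green: 4×1 + 8×0 + 16×1 + 6×3 = 38
Red: 4×3 + 8×1 + 16×0 + 6×2 = 32
Teal: 4×2 + 8×3 + 16×2 + 6×1 = 70
Purple: 4×0 + 8×2 + 16×3 + 6×0 = 64

Teal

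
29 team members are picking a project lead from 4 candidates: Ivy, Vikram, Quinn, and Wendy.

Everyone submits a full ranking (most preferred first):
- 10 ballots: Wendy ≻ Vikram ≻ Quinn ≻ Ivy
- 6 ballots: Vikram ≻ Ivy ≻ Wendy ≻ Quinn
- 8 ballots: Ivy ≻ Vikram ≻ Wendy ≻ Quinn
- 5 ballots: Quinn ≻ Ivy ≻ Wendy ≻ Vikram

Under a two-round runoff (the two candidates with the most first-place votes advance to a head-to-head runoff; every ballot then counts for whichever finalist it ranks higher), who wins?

Round 1 first-place votes: Ivy 8, Vikram 6, Quinn 5, Wendy 10. Wendy and Ivy advance.
Runoff: Wendy is ranked above Ivy on 10 ballots, Ivy above Wendy on 19.

Ivy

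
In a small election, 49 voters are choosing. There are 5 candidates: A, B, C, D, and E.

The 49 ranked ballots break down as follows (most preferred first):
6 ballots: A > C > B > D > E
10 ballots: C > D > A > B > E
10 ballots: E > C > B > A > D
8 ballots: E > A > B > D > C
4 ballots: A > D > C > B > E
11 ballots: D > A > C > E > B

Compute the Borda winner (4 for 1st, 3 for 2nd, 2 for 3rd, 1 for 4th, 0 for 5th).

A

A: 6×4 + 10×2 + 10×1 + 8×3 + 4×4 + 11×3 = 127
B: 6×2 + 10×1 + 10×2 + 8×2 + 4×1 + 11×0 = 62
C: 6×3 + 10×4 + 10×3 + 8×0 + 4×2 + 11×2 = 118
D: 6×1 + 10×3 + 10×0 + 8×1 + 4×3 + 11×4 = 100
E: 6×0 + 10×0 + 10×4 + 8×4 + 4×0 + 11×1 = 83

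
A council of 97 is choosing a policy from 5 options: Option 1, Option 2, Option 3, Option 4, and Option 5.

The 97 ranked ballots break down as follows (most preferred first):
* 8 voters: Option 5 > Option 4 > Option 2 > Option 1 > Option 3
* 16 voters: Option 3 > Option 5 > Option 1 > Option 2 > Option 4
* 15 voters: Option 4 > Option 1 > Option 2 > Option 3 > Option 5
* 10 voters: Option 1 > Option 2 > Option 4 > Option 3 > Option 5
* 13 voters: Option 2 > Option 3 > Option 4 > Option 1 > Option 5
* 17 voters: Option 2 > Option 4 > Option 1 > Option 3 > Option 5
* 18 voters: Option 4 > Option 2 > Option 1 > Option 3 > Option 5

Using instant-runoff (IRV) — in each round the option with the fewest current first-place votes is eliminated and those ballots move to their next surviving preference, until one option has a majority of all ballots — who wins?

Round 1: Option 1 10, Option 2 30, Option 3 16, Option 4 33, Option 5 8. Option 5 eliminated.
Round 2: Option 1 10, Option 2 30, Option 3 16, Option 4 41. Option 1 eliminated.
Round 3: Option 2 40, Option 3 16, Option 4 41. Option 3 eliminated.
Round 4: Option 2 56, Option 4 41. Option 2 has a majority (≥49).

Option 2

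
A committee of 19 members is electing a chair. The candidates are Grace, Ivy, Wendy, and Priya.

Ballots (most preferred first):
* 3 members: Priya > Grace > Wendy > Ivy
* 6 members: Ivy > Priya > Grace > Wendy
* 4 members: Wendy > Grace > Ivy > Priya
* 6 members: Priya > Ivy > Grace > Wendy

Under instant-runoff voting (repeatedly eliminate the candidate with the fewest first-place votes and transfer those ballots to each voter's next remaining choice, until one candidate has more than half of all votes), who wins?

Ivy

Round 1: Grace 0, Ivy 6, Wendy 4, Priya 9. Grace eliminated.
Round 2: Ivy 6, Wendy 4, Priya 9. Wendy eliminated.
Round 3: Ivy 10, Priya 9. Ivy has a majority (≥10).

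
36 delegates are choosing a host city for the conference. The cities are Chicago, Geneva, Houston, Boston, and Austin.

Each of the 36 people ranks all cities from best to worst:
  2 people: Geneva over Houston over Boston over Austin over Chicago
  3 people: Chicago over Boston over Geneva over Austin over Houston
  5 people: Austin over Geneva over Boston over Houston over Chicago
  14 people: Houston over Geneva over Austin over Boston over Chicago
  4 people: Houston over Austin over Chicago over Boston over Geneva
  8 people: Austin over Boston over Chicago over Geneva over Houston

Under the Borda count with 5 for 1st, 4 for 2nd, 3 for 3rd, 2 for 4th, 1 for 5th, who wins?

Chicago: 2×1 + 3×5 + 5×1 + 14×1 + 4×3 + 8×3 = 72
Geneva: 2×5 + 3×3 + 5×4 + 14×4 + 4×1 + 8×2 = 115
Houston: 2×4 + 3×1 + 5×2 + 14×5 + 4×5 + 8×1 = 119
Boston: 2×3 + 3×4 + 5×3 + 14×2 + 4×2 + 8×4 = 101
Austin: 2×2 + 3×2 + 5×5 + 14×3 + 4×4 + 8×5 = 133

Austin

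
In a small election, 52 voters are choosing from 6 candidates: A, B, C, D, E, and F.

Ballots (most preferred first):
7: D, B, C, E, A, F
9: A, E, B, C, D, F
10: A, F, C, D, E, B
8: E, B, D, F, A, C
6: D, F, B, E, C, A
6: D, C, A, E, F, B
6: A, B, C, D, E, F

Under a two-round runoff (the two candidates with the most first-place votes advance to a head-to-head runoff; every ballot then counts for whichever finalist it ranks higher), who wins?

D

Round 1 first-place votes: A 25, B 0, C 0, D 19, E 8, F 0. A and D advance.
Runoff: A is ranked above D on 25 ballots, D above A on 27.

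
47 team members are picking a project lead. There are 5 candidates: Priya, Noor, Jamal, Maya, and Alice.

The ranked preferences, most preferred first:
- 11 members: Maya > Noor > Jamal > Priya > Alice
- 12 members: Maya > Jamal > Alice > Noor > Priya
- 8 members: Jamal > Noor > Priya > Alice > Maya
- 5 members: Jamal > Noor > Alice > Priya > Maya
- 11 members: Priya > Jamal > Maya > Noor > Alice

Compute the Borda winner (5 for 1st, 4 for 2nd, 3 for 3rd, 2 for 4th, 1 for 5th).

Priya: 11×2 + 12×1 + 8×3 + 5×2 + 11×5 = 123
Noor: 11×4 + 12×2 + 8×4 + 5×4 + 11×2 = 142
Jamal: 11×3 + 12×4 + 8×5 + 5×5 + 11×4 = 190
Maya: 11×5 + 12×5 + 8×1 + 5×1 + 11×3 = 161
Alice: 11×1 + 12×3 + 8×2 + 5×3 + 11×1 = 89

Jamal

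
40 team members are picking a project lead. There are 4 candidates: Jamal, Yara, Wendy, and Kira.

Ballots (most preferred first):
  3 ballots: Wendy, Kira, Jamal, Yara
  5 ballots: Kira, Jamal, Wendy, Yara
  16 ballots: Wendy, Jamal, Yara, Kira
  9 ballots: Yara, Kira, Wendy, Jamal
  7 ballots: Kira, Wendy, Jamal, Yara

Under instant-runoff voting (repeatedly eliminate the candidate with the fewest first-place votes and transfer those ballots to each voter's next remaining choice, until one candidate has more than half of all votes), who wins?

Kira

Round 1: Jamal 0, Yara 9, Wendy 19, Kira 12. Jamal eliminated.
Round 2: Yara 9, Wendy 19, Kira 12. Yara eliminated.
Round 3: Wendy 19, Kira 21. Kira has a majority (≥21).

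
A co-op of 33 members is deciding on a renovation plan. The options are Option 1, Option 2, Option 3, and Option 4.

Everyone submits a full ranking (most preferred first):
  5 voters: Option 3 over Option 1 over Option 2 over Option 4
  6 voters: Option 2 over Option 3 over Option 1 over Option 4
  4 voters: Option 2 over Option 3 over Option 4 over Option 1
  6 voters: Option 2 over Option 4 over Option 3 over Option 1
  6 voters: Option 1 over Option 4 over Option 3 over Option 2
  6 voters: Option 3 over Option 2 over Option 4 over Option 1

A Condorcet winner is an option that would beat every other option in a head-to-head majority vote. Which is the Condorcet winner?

Option 3 vs Option 1: 27–6
Option 3 vs Option 2: 17–16
Option 3 vs Option 4: 21–12
Option 3 beats every other option.

Option 3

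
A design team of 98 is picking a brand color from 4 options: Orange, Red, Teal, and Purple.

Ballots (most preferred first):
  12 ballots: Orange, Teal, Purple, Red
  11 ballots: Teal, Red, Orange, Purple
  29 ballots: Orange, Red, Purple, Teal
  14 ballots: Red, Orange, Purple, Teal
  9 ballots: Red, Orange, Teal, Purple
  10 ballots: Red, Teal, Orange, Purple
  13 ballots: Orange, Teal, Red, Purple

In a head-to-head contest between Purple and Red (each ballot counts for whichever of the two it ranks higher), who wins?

Red

Purple is ranked above Red on 12 ballots; Red above Purple on 86.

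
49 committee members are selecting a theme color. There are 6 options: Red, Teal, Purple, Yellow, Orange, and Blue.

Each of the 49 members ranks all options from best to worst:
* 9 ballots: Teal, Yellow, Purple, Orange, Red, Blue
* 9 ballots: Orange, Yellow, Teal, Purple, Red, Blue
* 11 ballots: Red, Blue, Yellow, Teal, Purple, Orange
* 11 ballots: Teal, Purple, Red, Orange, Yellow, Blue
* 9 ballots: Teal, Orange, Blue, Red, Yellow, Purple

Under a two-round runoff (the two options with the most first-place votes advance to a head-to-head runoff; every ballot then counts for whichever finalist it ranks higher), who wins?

Teal

Round 1 first-place votes: Red 11, Teal 29, Purple 0, Yellow 0, Orange 9, Blue 0. Teal and Red advance.
Runoff: Teal is ranked above Red on 38 ballots, Red above Teal on 11.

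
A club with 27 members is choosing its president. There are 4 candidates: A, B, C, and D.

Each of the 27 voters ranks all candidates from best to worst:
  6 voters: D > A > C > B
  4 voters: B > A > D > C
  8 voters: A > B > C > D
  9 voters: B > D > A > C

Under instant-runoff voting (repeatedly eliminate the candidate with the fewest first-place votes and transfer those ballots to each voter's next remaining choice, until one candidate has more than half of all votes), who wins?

A

Round 1: A 8, B 13, C 0, D 6. C eliminated.
Round 2: A 8, B 13, D 6. D eliminated.
Round 3: A 14, B 13. A has a majority (≥14).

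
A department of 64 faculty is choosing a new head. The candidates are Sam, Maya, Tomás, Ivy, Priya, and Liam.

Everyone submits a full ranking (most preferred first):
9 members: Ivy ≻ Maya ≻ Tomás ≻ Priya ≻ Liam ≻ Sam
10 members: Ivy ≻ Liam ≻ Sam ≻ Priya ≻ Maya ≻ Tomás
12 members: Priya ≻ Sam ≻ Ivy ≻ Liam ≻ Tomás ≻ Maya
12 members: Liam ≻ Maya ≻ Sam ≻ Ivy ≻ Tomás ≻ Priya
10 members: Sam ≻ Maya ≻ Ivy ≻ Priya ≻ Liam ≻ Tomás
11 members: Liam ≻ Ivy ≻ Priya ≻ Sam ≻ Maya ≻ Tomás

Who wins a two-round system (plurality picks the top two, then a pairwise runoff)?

Round 1 first-place votes: Sam 10, Maya 0, Tomás 0, Ivy 19, Priya 12, Liam 23. Liam and Ivy advance.
Runoff: Liam is ranked above Ivy on 23 ballots, Ivy above Liam on 41.

Ivy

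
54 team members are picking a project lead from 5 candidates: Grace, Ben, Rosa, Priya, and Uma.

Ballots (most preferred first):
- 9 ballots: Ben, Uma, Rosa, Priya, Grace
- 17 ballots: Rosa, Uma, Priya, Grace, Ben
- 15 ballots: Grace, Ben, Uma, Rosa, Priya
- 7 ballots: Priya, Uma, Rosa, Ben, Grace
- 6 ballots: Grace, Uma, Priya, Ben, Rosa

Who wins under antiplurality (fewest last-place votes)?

Last-place votes: Grace 16, Ben 17, Rosa 6, Priya 15, Uma 0.

Uma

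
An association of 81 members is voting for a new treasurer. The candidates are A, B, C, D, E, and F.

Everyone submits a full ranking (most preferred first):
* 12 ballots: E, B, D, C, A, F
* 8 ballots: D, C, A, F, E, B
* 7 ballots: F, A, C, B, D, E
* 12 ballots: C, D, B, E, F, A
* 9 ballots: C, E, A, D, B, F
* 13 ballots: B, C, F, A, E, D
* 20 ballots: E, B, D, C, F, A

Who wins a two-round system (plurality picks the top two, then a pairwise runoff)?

Round 1 first-place votes: A 0, B 13, C 21, D 8, E 32, F 7. E and C advance.
Runoff: E is ranked above C on 32 ballots, C above E on 49.

C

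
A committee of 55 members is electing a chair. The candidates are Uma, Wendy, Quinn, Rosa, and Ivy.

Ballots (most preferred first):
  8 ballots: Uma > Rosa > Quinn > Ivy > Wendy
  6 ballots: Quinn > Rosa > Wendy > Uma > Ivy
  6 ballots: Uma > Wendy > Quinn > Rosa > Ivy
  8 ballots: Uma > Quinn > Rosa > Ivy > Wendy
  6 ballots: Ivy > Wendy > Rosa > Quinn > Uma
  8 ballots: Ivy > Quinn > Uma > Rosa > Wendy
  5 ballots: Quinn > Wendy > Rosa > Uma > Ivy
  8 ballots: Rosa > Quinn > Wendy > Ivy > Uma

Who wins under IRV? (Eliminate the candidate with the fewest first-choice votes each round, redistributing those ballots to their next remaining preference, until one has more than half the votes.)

Round 1: Uma 22, Wendy 0, Quinn 11, Rosa 8, Ivy 14. Wendy eliminated.
Round 2: Uma 22, Quinn 11, Rosa 8, Ivy 14. Rosa eliminated.
Round 3: Uma 22, Quinn 19, Ivy 14. Ivy eliminated.
Round 4: Uma 22, Quinn 33. Quinn has a majority (≥28).

Quinn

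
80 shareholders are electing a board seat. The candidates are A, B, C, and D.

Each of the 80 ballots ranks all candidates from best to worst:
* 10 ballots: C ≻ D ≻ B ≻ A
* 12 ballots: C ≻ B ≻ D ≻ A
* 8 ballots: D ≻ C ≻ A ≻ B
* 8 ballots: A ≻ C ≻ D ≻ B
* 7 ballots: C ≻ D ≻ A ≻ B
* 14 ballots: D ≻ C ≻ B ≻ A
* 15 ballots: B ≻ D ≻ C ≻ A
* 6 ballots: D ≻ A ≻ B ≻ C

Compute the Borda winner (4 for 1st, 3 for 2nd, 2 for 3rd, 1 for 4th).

D

A: 10×1 + 12×1 + 8×2 + 8×4 + 7×2 + 14×1 + 15×1 + 6×3 = 131
B: 10×2 + 12×3 + 8×1 + 8×1 + 7×1 + 14×2 + 15×4 + 6×2 = 179
C: 10×4 + 12×4 + 8×3 + 8×3 + 7×4 + 14×3 + 15×2 + 6×1 = 242
D: 10×3 + 12×2 + 8×4 + 8×2 + 7×3 + 14×4 + 15×3 + 6×4 = 248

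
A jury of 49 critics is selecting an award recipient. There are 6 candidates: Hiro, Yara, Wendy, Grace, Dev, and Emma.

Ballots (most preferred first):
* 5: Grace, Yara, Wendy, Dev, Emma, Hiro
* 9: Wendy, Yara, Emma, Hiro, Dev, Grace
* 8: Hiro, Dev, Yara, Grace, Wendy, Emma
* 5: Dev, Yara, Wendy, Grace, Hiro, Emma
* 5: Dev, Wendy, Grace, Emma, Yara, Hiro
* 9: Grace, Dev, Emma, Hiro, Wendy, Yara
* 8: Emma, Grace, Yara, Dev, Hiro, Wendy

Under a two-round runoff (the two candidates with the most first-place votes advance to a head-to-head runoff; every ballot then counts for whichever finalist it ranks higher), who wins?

Dev

Round 1 first-place votes: Hiro 8, Yara 0, Wendy 9, Grace 14, Dev 10, Emma 8. Grace and Dev advance.
Runoff: Grace is ranked above Dev on 22 ballots, Dev above Grace on 27.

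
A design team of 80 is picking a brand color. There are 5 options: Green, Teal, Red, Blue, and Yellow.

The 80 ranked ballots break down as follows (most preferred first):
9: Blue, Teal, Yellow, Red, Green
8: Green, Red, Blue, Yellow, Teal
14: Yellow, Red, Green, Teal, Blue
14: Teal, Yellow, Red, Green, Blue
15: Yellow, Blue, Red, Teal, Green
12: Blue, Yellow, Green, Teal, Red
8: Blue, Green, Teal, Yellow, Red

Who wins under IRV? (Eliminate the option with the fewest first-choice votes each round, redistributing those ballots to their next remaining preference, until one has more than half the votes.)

Round 1: Green 8, Teal 14, Red 0, Blue 29, Yellow 29. Red eliminated.
Round 2: Green 8, Teal 14, Blue 29, Yellow 29. Green eliminated.
Round 3: Teal 14, Blue 37, Yellow 29. Teal eliminated.
Round 4: Blue 37, Yellow 43. Yellow has a majority (≥41).

Yellow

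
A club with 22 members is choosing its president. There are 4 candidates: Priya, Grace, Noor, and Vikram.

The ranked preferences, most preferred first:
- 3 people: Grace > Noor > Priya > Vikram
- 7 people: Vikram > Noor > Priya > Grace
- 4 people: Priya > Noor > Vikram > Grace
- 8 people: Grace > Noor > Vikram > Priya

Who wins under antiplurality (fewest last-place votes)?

Last-place votes: Priya 8, Grace 11, Noor 0, Vikram 3.

Noor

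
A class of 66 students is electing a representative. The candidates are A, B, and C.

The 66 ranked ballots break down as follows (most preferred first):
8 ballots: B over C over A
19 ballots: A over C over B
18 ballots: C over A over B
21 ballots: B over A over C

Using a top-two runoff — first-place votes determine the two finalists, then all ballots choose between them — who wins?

A

Round 1 first-place votes: A 19, B 29, C 18. B and A advance.
Runoff: B is ranked above A on 29 ballots, A above B on 37.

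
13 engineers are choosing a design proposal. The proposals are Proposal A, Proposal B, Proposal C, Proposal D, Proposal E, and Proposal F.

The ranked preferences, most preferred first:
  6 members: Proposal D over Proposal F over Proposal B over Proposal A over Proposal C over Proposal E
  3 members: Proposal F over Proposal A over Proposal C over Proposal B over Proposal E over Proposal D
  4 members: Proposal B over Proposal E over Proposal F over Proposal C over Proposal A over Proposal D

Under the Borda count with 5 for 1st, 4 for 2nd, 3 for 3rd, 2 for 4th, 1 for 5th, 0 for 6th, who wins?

Proposal F

Proposal A: 6×2 + 3×4 + 4×1 = 28
Proposal B: 6×3 + 3×2 + 4×5 = 44
Proposal C: 6×1 + 3×3 + 4×2 = 23
Proposal D: 6×5 + 3×0 + 4×0 = 30
Proposal E: 6×0 + 3×1 + 4×4 = 19
Proposal F: 6×4 + 3×5 + 4×3 = 51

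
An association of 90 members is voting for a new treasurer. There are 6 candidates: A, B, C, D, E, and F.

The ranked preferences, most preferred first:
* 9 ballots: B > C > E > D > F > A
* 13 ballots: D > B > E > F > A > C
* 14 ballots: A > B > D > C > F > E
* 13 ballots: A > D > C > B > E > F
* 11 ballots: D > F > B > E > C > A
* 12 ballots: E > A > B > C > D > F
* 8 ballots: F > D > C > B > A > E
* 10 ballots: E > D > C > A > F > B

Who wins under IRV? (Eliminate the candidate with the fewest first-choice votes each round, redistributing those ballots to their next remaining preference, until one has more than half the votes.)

Round 1: A 27, B 9, C 0, D 24, E 22, F 8. C eliminated.
Round 2: A 27, B 9, D 24, E 22, F 8. F eliminated.
Round 3: A 27, B 9, D 32, E 22. B eliminated.
Round 4: A 27, D 32, E 31. A eliminated.
Round 5: D 59, E 31. D has a majority (≥46).

D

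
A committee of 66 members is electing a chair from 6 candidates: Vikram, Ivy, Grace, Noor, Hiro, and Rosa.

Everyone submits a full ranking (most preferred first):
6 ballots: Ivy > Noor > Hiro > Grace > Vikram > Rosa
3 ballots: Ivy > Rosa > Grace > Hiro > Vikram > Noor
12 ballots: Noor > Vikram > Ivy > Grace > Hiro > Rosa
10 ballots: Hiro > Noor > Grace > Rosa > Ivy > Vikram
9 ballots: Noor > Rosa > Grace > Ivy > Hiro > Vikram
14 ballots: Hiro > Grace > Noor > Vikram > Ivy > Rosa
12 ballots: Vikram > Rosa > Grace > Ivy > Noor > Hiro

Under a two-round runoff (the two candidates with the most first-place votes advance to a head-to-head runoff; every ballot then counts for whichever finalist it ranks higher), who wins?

Round 1 first-place votes: Vikram 12, Ivy 9, Grace 0, Noor 21, Hiro 24, Rosa 0. Hiro and Noor advance.
Runoff: Hiro is ranked above Noor on 27 ballots, Noor above Hiro on 39.

Noor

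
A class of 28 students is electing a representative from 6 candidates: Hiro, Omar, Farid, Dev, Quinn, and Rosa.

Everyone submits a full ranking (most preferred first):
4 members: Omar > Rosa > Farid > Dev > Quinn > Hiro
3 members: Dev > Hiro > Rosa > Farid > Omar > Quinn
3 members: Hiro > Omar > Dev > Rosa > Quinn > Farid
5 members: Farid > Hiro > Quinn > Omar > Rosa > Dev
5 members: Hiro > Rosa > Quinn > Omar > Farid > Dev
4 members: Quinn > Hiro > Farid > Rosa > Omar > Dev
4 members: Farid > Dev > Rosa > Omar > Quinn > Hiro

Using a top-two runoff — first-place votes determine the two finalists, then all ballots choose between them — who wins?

Round 1 first-place votes: Hiro 8, Omar 4, Farid 9, Dev 3, Quinn 4, Rosa 0. Farid and Hiro advance.
Runoff: Farid is ranked above Hiro on 13 ballots, Hiro above Farid on 15.

Hiro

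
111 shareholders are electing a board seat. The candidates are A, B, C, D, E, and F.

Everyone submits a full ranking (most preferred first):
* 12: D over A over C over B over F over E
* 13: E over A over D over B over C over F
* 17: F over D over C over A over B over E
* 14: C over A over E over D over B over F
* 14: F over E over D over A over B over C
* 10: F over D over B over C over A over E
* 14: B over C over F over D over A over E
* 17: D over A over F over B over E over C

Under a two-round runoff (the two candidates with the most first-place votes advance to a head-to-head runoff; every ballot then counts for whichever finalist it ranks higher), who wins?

Round 1 first-place votes: A 0, B 14, C 14, D 29, E 13, F 41. F and D advance.
Runoff: F is ranked above D on 55 ballots, D above F on 56.

D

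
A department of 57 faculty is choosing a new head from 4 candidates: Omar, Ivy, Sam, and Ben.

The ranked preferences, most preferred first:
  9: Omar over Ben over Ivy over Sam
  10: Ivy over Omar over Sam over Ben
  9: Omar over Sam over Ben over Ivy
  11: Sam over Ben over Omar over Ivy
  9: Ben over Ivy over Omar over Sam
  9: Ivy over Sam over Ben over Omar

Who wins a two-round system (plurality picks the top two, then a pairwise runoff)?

Round 1 first-place votes: Omar 18, Ivy 19, Sam 11, Ben 9. Ivy and Omar advance.
Runoff: Ivy is ranked above Omar on 28 ballots, Omar above Ivy on 29.

Omar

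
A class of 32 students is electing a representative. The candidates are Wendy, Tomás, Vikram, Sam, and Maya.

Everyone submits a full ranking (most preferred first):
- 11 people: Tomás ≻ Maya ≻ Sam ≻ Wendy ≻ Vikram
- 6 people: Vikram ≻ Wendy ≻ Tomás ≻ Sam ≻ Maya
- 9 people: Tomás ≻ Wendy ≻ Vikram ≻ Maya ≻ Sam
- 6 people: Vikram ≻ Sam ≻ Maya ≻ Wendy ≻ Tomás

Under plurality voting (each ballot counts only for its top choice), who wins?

First-place votes: Wendy 0, Tomás 20, Vikram 12, Sam 0, Maya 0.

Tomás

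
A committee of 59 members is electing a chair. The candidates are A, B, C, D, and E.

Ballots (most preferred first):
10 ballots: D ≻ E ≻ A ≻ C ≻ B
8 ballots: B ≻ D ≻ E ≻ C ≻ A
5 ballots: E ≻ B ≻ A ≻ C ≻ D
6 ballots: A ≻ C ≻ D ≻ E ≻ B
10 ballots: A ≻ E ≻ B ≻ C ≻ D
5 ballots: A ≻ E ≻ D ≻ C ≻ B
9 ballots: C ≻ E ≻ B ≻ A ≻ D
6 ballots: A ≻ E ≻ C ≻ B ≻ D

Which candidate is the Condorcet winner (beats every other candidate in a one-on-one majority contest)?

E vs A: 32–27
E vs B: 51–8
E vs C: 44–15
E vs D: 35–24
E beats every other candidate.

E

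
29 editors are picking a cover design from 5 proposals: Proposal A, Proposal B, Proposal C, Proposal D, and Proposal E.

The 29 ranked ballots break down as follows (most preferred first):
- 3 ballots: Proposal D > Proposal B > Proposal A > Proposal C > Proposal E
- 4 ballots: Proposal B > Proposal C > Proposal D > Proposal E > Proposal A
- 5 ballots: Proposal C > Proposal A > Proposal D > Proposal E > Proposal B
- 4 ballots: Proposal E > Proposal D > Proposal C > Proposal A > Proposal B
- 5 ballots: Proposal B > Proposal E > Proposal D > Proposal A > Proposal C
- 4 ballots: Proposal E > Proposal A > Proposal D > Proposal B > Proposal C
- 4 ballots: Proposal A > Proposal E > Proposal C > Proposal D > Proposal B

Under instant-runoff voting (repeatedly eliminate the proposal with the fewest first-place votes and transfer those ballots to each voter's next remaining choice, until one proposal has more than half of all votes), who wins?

Proposal E

Round 1: Proposal A 4, Proposal B 9, Proposal C 5, Proposal D 3, Proposal E 8. Proposal D eliminated.
Round 2: Proposal A 4, Proposal B 12, Proposal C 5, Proposal E 8. Proposal A eliminated.
Round 3: Proposal B 12, Proposal C 5, Proposal E 12. Proposal C eliminated.
Round 4: Proposal B 12, Proposal E 17. Proposal E has a majority (≥15).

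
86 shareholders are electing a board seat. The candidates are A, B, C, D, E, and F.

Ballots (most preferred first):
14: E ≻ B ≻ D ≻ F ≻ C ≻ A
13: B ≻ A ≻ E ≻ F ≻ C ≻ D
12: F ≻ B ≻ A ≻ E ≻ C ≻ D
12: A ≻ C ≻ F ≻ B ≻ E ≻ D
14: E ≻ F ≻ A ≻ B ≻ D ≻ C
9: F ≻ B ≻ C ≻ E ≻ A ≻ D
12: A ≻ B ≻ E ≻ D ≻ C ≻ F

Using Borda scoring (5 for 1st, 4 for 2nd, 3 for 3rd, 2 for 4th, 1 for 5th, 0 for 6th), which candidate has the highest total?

A: 14×0 + 13×4 + 12×3 + 12×5 + 14×3 + 9×1 + 12×5 = 259
B: 14×4 + 13×5 + 12×4 + 12×2 + 14×2 + 9×4 + 12×4 = 305
C: 14×1 + 13×1 + 12×1 + 12×4 + 14×0 + 9×3 + 12×1 = 126
D: 14×3 + 13×0 + 12×0 + 12×0 + 14×1 + 9×0 + 12×2 = 80
E: 14×5 + 13×3 + 12×2 + 12×1 + 14×5 + 9×2 + 12×3 = 269
F: 14×2 + 13×2 + 12×5 + 12×3 + 14×4 + 9×5 + 12×0 = 251

B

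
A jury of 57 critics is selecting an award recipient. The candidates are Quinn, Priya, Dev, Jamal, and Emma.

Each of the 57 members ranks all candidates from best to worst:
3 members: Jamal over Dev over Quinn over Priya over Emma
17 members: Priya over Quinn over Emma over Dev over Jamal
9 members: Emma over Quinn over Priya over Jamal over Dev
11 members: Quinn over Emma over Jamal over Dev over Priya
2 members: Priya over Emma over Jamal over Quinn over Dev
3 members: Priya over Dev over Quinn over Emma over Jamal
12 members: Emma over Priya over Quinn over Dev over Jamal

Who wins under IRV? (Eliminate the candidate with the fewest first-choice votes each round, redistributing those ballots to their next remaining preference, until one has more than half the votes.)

Emma

Round 1: Quinn 11, Priya 22, Dev 0, Jamal 3, Emma 21. Dev eliminated.
Round 2: Quinn 11, Priya 22, Jamal 3, Emma 21. Jamal eliminated.
Round 3: Quinn 14, Priya 22, Emma 21. Quinn eliminated.
Round 4: Priya 25, Emma 32. Emma has a majority (≥29).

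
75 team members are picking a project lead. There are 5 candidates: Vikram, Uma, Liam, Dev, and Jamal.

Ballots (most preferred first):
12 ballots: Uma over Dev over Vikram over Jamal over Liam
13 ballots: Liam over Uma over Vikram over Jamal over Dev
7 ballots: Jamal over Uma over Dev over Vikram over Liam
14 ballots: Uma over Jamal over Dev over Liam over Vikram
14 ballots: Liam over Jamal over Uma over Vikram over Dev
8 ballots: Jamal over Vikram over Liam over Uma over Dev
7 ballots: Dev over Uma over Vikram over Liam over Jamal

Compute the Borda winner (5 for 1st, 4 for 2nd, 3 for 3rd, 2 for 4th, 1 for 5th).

Uma

Vikram: 12×3 + 13×3 + 7×2 + 14×1 + 14×2 + 8×4 + 7×3 = 184
Uma: 12×5 + 13×4 + 7×4 + 14×5 + 14×3 + 8×2 + 7×4 = 296
Liam: 12×1 + 13×5 + 7×1 + 14×2 + 14×5 + 8×3 + 7×2 = 220
Dev: 12×4 + 13×1 + 7×3 + 14×3 + 14×1 + 8×1 + 7×5 = 181
Jamal: 12×2 + 13×2 + 7×5 + 14×4 + 14×4 + 8×5 + 7×1 = 244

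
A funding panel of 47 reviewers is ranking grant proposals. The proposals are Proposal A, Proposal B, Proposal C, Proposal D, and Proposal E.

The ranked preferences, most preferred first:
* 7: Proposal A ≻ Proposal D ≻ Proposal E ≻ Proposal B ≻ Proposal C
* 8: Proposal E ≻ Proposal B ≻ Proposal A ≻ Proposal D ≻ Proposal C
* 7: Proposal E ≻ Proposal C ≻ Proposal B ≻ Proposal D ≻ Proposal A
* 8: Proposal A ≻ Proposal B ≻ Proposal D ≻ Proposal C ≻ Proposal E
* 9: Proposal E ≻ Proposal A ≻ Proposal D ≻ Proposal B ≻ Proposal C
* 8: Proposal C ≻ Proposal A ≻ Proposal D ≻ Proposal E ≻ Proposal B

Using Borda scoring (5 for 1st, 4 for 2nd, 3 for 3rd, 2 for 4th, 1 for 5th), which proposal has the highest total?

Proposal A: 7×5 + 8×3 + 7×1 + 8×5 + 9×4 + 8×4 = 174
Proposal B: 7×2 + 8×4 + 7×3 + 8×4 + 9×2 + 8×1 = 125
Proposal C: 7×1 + 8×1 + 7×4 + 8×2 + 9×1 + 8×5 = 108
Proposal D: 7×4 + 8×2 + 7×2 + 8×3 + 9×3 + 8×3 = 133
Proposal E: 7×3 + 8×5 + 7×5 + 8×1 + 9×5 + 8×2 = 165

Proposal A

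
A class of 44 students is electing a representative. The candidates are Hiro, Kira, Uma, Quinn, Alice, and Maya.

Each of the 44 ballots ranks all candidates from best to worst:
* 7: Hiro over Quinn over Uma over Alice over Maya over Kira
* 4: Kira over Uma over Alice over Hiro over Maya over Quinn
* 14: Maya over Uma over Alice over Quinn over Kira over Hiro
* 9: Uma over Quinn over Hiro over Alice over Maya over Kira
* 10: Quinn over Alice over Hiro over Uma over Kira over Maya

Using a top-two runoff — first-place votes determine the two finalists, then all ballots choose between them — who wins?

Round 1 first-place votes: Hiro 7, Kira 4, Uma 9, Quinn 10, Alice 0, Maya 14. Maya and Quinn advance.
Runoff: Maya is ranked above Quinn on 18 ballots, Quinn above Maya on 26.

Quinn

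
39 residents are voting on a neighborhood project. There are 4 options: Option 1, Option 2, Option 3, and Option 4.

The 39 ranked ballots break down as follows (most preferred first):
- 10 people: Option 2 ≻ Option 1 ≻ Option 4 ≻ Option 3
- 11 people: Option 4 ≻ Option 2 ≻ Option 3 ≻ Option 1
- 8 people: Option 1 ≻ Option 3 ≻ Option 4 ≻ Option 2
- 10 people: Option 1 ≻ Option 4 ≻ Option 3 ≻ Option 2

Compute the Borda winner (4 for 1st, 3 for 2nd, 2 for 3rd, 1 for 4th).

Option 1: 10×3 + 11×1 + 8×4 + 10×4 = 113
Option 2: 10×4 + 11×3 + 8×1 + 10×1 = 91
Option 3: 10×1 + 11×2 + 8×3 + 10×2 = 76
Option 4: 10×2 + 11×4 + 8×2 + 10×3 = 110

Option 1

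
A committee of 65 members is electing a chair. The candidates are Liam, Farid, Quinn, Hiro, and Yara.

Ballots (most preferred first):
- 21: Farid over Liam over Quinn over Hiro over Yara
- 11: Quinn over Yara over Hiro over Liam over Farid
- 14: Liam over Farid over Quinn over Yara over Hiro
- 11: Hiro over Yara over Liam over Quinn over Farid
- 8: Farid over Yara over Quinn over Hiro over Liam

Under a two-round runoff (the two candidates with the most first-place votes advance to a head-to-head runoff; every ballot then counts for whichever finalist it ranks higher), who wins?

Liam

Round 1 first-place votes: Liam 14, Farid 29, Quinn 11, Hiro 11, Yara 0. Farid and Liam advance.
Runoff: Farid is ranked above Liam on 29 ballots, Liam above Farid on 36.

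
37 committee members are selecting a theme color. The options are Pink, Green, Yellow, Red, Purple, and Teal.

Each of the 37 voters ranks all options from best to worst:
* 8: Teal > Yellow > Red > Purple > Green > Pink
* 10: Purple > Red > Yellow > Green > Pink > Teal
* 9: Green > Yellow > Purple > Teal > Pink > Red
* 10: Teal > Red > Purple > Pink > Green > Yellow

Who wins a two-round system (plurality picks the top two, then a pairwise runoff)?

Purple

Round 1 first-place votes: Pink 0, Green 9, Yellow 0, Red 0, Purple 10, Teal 18. Teal and Purple advance.
Runoff: Teal is ranked above Purple on 18 ballots, Purple above Teal on 19.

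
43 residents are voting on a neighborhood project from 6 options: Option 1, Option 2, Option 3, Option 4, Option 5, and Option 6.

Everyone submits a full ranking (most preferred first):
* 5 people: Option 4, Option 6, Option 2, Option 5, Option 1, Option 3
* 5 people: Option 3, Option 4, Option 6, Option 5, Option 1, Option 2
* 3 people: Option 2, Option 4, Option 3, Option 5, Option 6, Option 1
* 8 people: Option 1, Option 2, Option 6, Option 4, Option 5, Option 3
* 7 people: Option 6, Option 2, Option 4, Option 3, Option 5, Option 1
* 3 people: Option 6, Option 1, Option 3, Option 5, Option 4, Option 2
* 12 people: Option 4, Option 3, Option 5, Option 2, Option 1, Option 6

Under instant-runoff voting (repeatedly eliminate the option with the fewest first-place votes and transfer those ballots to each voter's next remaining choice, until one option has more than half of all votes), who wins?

Option 4

Round 1: Option 1 8, Option 2 3, Option 3 5, Option 4 17, Option 5 0, Option 6 10. Option 5 eliminated.
Round 2: Option 1 8, Option 2 3, Option 3 5, Option 4 17, Option 6 10. Option 2 eliminated.
Round 3: Option 1 8, Option 3 5, Option 4 20, Option 6 10. Option 3 eliminated.
Round 4: Option 1 8, Option 4 25, Option 6 10. Option 4 has a majority (≥22).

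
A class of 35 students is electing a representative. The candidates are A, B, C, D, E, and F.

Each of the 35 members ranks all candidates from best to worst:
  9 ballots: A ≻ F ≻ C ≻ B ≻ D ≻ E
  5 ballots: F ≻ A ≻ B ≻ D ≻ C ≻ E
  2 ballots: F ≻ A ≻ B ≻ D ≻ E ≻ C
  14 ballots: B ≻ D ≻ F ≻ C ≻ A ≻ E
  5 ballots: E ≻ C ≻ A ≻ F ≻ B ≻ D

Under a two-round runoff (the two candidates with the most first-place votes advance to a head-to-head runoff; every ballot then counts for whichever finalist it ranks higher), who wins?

A

Round 1 first-place votes: A 9, B 14, C 0, D 0, E 5, F 7. B and A advance.
Runoff: B is ranked above A on 14 ballots, A above B on 21.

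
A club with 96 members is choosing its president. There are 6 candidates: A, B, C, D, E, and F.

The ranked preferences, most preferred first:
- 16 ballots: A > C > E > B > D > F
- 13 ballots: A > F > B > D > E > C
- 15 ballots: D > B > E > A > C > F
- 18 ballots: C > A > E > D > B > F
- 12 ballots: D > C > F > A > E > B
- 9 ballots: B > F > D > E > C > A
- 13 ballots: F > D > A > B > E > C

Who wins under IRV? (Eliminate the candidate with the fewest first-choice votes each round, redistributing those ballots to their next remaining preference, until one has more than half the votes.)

Round 1: A 29, B 9, C 18, D 27, E 0, F 13. E eliminated.
Round 2: A 29, B 9, C 18, D 27, F 13. B eliminated.
Round 3: A 29, C 18, D 27, F 22. C eliminated.
Round 4: A 47, D 27, F 22. F eliminated.
Round 5: A 47, D 49. D has a majority (≥49).

D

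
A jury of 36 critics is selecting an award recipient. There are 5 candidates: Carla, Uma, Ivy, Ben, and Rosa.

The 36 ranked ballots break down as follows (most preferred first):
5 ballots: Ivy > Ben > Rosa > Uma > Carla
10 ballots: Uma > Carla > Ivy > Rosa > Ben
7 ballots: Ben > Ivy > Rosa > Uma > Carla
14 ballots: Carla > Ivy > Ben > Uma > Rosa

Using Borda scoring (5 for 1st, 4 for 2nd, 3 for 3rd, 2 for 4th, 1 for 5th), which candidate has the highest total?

Ivy

Carla: 5×1 + 10×4 + 7×1 + 14×5 = 122
Uma: 5×2 + 10×5 + 7×2 + 14×2 = 102
Ivy: 5×5 + 10×3 + 7×4 + 14×4 = 139
Ben: 5×4 + 10×1 + 7×5 + 14×3 = 107
Rosa: 5×3 + 10×2 + 7×3 + 14×1 = 70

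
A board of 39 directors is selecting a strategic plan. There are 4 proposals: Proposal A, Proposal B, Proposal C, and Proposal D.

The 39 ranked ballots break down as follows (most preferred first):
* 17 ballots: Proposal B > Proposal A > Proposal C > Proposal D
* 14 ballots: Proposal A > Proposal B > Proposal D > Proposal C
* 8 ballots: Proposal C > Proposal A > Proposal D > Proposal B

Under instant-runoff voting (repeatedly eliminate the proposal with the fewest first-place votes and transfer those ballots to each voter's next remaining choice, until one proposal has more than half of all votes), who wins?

Round 1: Proposal A 14, Proposal B 17, Proposal C 8, Proposal D 0. Proposal D eliminated.
Round 2: Proposal A 14, Proposal B 17, Proposal C 8. Proposal C eliminated.
Round 3: Proposal A 22, Proposal B 17. Proposal A has a majority (≥20).

Proposal A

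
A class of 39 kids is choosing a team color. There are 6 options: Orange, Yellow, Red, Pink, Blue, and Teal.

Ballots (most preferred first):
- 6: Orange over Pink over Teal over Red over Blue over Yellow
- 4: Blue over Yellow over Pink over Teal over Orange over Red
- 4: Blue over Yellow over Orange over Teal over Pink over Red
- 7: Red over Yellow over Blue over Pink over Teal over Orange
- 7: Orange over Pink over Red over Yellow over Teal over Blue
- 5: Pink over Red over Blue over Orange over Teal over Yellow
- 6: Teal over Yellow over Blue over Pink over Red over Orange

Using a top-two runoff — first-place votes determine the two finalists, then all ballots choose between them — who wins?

Round 1 first-place votes: Orange 13, Yellow 0, Red 7, Pink 5, Blue 8, Teal 6. Orange and Blue advance.
Runoff: Orange is ranked above Blue on 13 ballots, Blue above Orange on 26.

Blue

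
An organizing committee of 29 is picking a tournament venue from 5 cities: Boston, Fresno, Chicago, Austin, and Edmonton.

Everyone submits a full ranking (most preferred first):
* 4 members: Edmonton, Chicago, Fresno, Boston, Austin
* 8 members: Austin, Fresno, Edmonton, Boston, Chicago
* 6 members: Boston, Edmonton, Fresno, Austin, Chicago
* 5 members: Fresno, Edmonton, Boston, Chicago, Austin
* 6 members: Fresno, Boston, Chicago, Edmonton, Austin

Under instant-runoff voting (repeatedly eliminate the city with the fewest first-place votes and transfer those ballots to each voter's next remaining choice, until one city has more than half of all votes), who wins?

Round 1: Boston 6, Fresno 11, Chicago 0, Austin 8, Edmonton 4. Chicago eliminated.
Round 2: Boston 6, Fresno 11, Austin 8, Edmonton 4. Edmonton eliminated.
Round 3: Boston 6, Fresno 15, Austin 8. Fresno has a majority (≥15).

Fresno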